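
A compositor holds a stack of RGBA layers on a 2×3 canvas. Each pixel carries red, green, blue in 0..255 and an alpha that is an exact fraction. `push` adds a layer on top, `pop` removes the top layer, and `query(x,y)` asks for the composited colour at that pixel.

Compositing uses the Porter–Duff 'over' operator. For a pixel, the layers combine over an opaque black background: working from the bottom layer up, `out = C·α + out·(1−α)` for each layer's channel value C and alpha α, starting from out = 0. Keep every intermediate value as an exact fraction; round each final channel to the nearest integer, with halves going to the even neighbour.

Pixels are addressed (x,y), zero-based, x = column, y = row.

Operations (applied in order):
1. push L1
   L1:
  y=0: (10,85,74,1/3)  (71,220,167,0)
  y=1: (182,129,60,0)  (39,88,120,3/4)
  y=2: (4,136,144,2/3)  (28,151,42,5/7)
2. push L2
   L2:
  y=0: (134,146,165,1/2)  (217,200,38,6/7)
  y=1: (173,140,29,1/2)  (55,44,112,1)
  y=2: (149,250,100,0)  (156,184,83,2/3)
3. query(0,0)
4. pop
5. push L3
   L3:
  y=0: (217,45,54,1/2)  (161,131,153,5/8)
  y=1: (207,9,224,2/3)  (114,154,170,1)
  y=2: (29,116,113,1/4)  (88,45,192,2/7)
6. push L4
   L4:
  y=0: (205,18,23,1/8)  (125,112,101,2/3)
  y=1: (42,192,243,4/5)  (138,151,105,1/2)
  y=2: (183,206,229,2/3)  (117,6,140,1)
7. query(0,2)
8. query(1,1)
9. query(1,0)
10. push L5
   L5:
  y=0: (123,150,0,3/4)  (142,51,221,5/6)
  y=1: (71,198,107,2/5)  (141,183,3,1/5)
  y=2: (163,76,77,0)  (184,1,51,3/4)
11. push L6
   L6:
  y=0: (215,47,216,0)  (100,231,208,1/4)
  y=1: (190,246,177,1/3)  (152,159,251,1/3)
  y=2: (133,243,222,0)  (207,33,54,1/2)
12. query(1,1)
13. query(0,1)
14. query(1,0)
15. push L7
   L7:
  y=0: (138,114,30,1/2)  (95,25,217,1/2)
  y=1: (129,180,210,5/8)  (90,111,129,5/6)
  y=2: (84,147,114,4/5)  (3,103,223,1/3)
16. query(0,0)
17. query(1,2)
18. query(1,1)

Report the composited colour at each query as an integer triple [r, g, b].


(0,0) stack=L1,L2; from [0,0,0]:
L1 α=1/3: [10/3, 85/3, 74/3]
L2 α=1/2: [206/3, 523/6, 569/6]
rounded: [69, 87, 95]

(0,2) stack=L1,L3,L4; from [0,0,0]:
+L1 (α=2/3) → [8/3, 272/3, 96]
+L3 (α=1/4) → [37/4, 97, 401/4]
+L4 (α=2/3) → [1501/12, 509/3, 2233/12]
= [125, 170, 186]

(1,1) stack=L1,L3,L4; from [0,0,0]:
L1 α=3/4: [117/4, 66, 90]
L3 α=1: [114, 154, 170]
L4 α=1/2: [126, 305/2, 275/2]
rounded: [126, 152, 138]

query (1,0) [L1,L3,L4] — begin 0,0,0
L1 α=0: [0, 0, 0]
L3 α=5/8: [805/8, 655/8, 765/8]
L4 α=2/3: [935/8, 2447/24, 2381/24]
→ [117, 102, 99]

(1,1) stack=L1,L3,L4,L5,L6; from [0,0,0]:
after L1 α=3/4: [117/4, 66, 90]
after L3 α=1: [114, 154, 170]
after L4 α=1/2: [126, 305/2, 275/2]
after L5 α=1/5: [129, 793/5, 553/5]
after L6 α=1/3: [410/3, 2381/15, 787/5]
rounded: [137, 159, 157]

at x=0,y=1 over L1,L3,L4,L5,L6:
L1 α=0: [0, 0, 0]
L3 α=2/3: [138, 6, 448/3]
L4 α=4/5: [306/5, 774/5, 3364/15]
L5 α=2/5: [1628/25, 4302/25, 4434/25]
L6 α=1/3: [8006/75, 4918/25, 4431/25]
→ [107, 197, 177]

(1,0) stack=L1,L3,L4,L5,L6; from [0,0,0]:
+L1 (α=0) → [0, 0, 0]
+L3 (α=5/8) → [805/8, 655/8, 765/8]
+L4 (α=2/3) → [935/8, 2447/24, 2381/24]
+L5 (α=5/6) → [2205/16, 8567/144, 28901/144]
+L6 (α=1/4) → [8215/64, 19655/192, 38885/192]
rounded: [128, 102, 203]

at x=0,y=0 over L1,L3,L4,L5,L6,L7:
+L1 (α=1/3) → [10/3, 85/3, 74/3]
+L3 (α=1/2) → [661/6, 110/3, 118/3]
+L4 (α=1/8) → [5857/48, 103/3, 895/24]
+L5 (α=3/4) → [23569/192, 1453/12, 895/96]
+L6 (α=0) → [23569/192, 1453/12, 895/96]
+L7 (α=1/2) → [50065/384, 2821/24, 3775/192]
= [130, 118, 20]

(1,2) stack=L1,L3,L4,L5,L6,L7; from [0,0,0]:
+L1 (α=5/7) → [20, 755/7, 30]
+L3 (α=2/7) → [276/7, 4405/49, 534/7]
+L4 (α=1) → [117, 6, 140]
+L5 (α=3/4) → [669/4, 9/4, 293/4]
+L6 (α=1/2) → [1497/8, 141/8, 509/8]
+L7 (α=1/3) → [503/4, 553/12, 467/4]
→ [126, 46, 117]

(1,1) stack=L1,L3,L4,L5,L6,L7; from [0,0,0]:
after L1 α=3/4: [117/4, 66, 90]
after L3 α=1: [114, 154, 170]
after L4 α=1/2: [126, 305/2, 275/2]
after L5 α=1/5: [129, 793/5, 553/5]
after L6 α=1/3: [410/3, 2381/15, 787/5]
after L7 α=5/6: [880/9, 5353/45, 2006/15]
rounded: [98, 119, 134]


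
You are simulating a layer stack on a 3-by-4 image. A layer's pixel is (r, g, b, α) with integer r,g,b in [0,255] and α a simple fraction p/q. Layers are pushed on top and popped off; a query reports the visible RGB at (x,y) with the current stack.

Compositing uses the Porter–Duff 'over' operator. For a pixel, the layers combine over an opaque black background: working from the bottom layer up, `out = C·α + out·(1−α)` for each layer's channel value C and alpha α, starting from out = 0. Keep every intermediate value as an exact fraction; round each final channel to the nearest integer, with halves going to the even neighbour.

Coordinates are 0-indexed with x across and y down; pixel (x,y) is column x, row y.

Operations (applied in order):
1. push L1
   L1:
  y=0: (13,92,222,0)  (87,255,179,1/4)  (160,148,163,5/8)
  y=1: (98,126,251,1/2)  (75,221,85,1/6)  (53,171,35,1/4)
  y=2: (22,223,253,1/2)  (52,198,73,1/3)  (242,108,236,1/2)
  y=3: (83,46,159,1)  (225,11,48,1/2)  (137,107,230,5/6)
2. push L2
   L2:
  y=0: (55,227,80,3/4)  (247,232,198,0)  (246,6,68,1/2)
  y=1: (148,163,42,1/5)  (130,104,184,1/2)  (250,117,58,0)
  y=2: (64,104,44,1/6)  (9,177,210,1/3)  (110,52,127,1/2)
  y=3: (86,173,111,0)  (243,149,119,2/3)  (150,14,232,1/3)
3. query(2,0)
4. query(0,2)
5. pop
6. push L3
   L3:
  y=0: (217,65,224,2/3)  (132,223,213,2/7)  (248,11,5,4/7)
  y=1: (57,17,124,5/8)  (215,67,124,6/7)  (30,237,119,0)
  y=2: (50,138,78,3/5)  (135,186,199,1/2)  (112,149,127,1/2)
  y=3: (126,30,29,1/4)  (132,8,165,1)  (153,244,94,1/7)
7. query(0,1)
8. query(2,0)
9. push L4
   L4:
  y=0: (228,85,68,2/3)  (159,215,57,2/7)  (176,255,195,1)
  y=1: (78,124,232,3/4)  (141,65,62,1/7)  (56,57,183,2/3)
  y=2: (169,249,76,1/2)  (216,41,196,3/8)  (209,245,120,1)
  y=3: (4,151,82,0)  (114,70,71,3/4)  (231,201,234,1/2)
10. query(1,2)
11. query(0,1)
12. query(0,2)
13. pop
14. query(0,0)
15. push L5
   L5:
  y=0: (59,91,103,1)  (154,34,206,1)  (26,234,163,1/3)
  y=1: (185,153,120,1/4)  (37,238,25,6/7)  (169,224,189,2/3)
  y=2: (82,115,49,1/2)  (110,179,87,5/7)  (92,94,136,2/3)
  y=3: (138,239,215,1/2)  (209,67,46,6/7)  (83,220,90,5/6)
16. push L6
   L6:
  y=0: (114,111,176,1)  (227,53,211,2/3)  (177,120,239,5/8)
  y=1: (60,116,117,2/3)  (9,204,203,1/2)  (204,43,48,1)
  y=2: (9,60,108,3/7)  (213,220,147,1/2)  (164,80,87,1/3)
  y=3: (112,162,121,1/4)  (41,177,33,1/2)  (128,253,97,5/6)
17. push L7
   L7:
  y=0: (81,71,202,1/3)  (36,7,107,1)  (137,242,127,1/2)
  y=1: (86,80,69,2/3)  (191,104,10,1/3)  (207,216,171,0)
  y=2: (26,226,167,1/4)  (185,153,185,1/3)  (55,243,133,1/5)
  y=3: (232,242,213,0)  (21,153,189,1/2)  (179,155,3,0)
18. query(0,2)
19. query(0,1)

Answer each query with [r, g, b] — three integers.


at x=2,y=0 over L1,L2:
L1 α=5/8: [100, 185/2, 815/8]
L2 α=1/2: [173, 197/4, 1359/16]
= [173, 49, 85]

at x=0,y=2 over L1,L2:
+L1 (α=1/2) → [11, 223/2, 253/2]
+L2 (α=1/6) → [119/6, 441/4, 451/4]
rounded: [20, 110, 113]

at x=0,y=1 over L1,L3:
+L1 (α=1/2) → [49, 63, 251/2]
+L3 (α=5/8) → [54, 137/4, 1993/16]
rounded: [54, 34, 125]

(2,0) stack=L1,L3; from [0,0,0]:
L1 α=5/8: [100, 185/2, 815/8]
L3 α=4/7: [1292/7, 643/14, 2605/56]
rounded: [185, 46, 47]

at x=1,y=2 over L1,L3,L4:
L1 α=1/3: [52/3, 66, 73/3]
L3 α=1/2: [457/6, 126, 335/3]
L4 α=3/8: [6173/48, 753/8, 3439/24]
= [129, 94, 143]

(0,1) stack=L1,L3,L4; from [0,0,0]:
after L1 α=1/2: [49, 63, 251/2]
after L3 α=5/8: [54, 137/4, 1993/16]
after L4 α=3/4: [72, 1625/16, 13129/64]
= [72, 102, 205]

at x=0,y=2 over L1,L3,L4:
L1 α=1/2: [11, 223/2, 253/2]
L3 α=3/5: [172/5, 637/5, 487/5]
L4 α=1/2: [1017/10, 941/5, 867/10]
→ [102, 188, 87]

(0,0) stack=L1,L3; from [0,0,0]:
+L1 (α=0) → [0, 0, 0]
+L3 (α=2/3) → [434/3, 130/3, 448/3]
= [145, 43, 149]

(0,2) stack=L1,L3,L5,L6,L7; from [0,0,0]:
+L1 (α=1/2) → [11, 223/2, 253/2]
+L3 (α=3/5) → [172/5, 637/5, 487/5]
+L5 (α=1/2) → [291/5, 606/5, 366/5]
+L6 (α=3/7) → [1299/35, 3324/35, 3084/35]
+L7 (α=1/4) → [4807/140, 8941/70, 15097/140]
→ [34, 128, 108]

at x=0,y=1 over L1,L3,L5,L6,L7:
L1 α=1/2: [49, 63, 251/2]
L3 α=5/8: [54, 137/4, 1993/16]
L5 α=1/4: [347/4, 1023/16, 7899/64]
L6 α=2/3: [827/12, 4735/48, 7625/64]
L7 α=2/3: [2891/36, 12415/144, 16457/192]
= [80, 86, 86]


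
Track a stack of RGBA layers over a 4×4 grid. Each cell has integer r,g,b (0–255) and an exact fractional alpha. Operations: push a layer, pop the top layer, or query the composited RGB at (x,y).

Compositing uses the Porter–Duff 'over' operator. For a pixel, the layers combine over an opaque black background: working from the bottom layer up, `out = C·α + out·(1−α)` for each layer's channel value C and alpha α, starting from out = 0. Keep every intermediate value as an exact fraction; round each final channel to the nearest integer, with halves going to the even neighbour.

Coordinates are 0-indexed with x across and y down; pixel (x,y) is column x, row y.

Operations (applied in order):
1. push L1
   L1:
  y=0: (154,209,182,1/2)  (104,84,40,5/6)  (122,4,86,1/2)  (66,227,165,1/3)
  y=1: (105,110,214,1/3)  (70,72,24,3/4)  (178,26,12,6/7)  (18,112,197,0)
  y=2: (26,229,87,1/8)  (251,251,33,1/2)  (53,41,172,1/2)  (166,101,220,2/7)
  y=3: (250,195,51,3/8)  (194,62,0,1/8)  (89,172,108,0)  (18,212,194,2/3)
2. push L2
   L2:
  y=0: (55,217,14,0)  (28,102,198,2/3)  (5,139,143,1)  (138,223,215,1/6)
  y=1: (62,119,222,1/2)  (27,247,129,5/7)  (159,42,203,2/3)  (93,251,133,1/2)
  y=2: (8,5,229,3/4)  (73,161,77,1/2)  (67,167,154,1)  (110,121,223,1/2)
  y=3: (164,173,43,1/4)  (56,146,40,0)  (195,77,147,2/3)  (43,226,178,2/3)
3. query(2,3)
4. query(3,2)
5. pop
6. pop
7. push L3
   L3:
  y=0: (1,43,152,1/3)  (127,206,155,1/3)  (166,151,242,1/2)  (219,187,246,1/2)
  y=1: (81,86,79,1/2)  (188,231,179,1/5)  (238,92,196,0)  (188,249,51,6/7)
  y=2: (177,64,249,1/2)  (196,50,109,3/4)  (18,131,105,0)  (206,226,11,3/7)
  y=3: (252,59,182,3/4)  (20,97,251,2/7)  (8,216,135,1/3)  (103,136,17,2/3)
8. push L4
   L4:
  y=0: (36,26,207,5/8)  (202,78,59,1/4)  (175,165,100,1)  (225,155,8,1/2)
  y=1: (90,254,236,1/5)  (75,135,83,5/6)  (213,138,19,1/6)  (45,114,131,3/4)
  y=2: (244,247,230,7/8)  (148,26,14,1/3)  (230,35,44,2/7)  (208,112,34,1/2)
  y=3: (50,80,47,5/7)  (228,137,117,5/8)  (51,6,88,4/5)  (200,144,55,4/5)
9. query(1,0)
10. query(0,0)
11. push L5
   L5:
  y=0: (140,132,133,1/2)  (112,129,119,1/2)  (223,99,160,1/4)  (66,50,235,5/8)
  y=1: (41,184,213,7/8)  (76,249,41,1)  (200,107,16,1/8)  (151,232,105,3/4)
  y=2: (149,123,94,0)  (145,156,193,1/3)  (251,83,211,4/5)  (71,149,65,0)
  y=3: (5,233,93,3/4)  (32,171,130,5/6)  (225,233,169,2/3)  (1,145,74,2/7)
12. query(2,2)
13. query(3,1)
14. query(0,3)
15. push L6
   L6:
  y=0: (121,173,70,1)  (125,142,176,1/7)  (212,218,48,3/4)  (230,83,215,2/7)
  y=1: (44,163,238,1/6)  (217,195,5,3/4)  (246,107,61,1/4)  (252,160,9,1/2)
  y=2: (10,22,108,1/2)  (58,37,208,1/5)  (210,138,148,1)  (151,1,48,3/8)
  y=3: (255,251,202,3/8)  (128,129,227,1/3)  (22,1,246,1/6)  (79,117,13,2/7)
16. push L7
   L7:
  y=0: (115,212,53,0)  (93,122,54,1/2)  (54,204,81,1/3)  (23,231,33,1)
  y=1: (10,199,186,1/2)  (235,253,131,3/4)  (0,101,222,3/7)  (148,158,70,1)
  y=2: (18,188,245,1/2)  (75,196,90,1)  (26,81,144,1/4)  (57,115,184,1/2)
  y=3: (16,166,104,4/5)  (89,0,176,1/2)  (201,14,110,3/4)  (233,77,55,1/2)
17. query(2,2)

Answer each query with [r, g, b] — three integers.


(2,3) stack=L1,L2; from [0,0,0]:
L1 α=0: [0, 0, 0]
L2 α=2/3: [130, 154/3, 98]
→ [130, 51, 98]

(3,2) stack=L1,L2; from [0,0,0]:
L1 α=2/7: [332/7, 202/7, 440/7]
L2 α=1/2: [551/7, 1049/14, 2001/14]
→ [79, 75, 143]

at x=1,y=0 over L3,L4:
after L3 α=1/3: [127/3, 206/3, 155/3]
after L4 α=1/4: [329/4, 71, 107/2]
= [82, 71, 54]

(0,0) stack=L3,L4; from [0,0,0]:
+L3 (α=1/3) → [1/3, 43/3, 152/3]
+L4 (α=5/8) → [181/8, 173/8, 1187/8]
= [23, 22, 148]

(2,2) stack=L3,L4,L5; from [0,0,0]:
+L3 (α=0) → [0, 0, 0]
+L4 (α=2/7) → [460/7, 10, 88/7]
+L5 (α=4/5) → [7488/35, 342/5, 5996/35]
rounded: [214, 68, 171]

at x=3,y=1 over L3,L4,L5:
L3 α=6/7: [1128/7, 1494/7, 306/7]
L4 α=3/4: [2073/28, 972/7, 3057/28]
L5 α=3/4: [14757/112, 1461/7, 11877/112]
= [132, 209, 106]

at x=0,y=3 over L3,L4,L5:
+L3 (α=3/4) → [189, 177/4, 273/2]
+L4 (α=5/7) → [628/7, 977/14, 508/7]
+L5 (α=3/4) → [733/28, 10763/56, 2461/28]
rounded: [26, 192, 88]

at x=2,y=2 over L3,L4,L5,L6,L7:
after L3 α=0: [0, 0, 0]
after L4 α=2/7: [460/7, 10, 88/7]
after L5 α=4/5: [7488/35, 342/5, 5996/35]
after L6 α=1: [210, 138, 148]
after L7 α=1/4: [164, 495/4, 147]
rounded: [164, 124, 147]


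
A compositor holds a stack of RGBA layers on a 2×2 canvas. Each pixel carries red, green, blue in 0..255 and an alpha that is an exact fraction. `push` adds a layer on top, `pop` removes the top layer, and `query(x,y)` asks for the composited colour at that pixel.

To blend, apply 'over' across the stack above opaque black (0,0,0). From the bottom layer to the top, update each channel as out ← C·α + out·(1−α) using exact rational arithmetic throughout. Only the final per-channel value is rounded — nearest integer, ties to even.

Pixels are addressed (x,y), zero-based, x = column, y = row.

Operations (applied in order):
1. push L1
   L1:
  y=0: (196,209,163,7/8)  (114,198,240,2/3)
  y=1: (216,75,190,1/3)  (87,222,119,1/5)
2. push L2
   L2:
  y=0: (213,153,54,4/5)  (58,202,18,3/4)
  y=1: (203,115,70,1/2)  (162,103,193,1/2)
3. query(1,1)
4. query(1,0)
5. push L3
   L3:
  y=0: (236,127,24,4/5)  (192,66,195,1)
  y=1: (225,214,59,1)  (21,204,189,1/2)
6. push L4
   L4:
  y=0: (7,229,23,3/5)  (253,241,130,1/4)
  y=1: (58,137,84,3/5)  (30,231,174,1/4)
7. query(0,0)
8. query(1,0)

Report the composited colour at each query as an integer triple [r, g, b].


at x=1,y=1 over L1,L2:
+L1 (α=1/5) → [87/5, 222/5, 119/5]
+L2 (α=1/2) → [897/10, 737/10, 542/5]
= [90, 74, 108]

(1,0) stack=L1,L2; from [0,0,0]:
+L1 (α=2/3) → [76, 132, 160]
+L2 (α=3/4) → [125/2, 369/2, 107/2]
rounded: [62, 184, 54]

query (0,0) [L1,L2,L3,L4] — begin 0,0,0
L1 α=7/8: [343/2, 1463/8, 1141/8]
L2 α=4/5: [2047/10, 6359/40, 2869/40]
L3 α=4/5: [11487/50, 26679/200, 6709/200]
L4 α=3/5: [12012/125, 95379/500, 13609/500]
= [96, 191, 27]

(1,0) stack=L1,L2,L3,L4; from [0,0,0]:
L1 α=2/3: [76, 132, 160]
L2 α=3/4: [125/2, 369/2, 107/2]
L3 α=1: [192, 66, 195]
L4 α=1/4: [829/4, 439/4, 715/4]
= [207, 110, 179]


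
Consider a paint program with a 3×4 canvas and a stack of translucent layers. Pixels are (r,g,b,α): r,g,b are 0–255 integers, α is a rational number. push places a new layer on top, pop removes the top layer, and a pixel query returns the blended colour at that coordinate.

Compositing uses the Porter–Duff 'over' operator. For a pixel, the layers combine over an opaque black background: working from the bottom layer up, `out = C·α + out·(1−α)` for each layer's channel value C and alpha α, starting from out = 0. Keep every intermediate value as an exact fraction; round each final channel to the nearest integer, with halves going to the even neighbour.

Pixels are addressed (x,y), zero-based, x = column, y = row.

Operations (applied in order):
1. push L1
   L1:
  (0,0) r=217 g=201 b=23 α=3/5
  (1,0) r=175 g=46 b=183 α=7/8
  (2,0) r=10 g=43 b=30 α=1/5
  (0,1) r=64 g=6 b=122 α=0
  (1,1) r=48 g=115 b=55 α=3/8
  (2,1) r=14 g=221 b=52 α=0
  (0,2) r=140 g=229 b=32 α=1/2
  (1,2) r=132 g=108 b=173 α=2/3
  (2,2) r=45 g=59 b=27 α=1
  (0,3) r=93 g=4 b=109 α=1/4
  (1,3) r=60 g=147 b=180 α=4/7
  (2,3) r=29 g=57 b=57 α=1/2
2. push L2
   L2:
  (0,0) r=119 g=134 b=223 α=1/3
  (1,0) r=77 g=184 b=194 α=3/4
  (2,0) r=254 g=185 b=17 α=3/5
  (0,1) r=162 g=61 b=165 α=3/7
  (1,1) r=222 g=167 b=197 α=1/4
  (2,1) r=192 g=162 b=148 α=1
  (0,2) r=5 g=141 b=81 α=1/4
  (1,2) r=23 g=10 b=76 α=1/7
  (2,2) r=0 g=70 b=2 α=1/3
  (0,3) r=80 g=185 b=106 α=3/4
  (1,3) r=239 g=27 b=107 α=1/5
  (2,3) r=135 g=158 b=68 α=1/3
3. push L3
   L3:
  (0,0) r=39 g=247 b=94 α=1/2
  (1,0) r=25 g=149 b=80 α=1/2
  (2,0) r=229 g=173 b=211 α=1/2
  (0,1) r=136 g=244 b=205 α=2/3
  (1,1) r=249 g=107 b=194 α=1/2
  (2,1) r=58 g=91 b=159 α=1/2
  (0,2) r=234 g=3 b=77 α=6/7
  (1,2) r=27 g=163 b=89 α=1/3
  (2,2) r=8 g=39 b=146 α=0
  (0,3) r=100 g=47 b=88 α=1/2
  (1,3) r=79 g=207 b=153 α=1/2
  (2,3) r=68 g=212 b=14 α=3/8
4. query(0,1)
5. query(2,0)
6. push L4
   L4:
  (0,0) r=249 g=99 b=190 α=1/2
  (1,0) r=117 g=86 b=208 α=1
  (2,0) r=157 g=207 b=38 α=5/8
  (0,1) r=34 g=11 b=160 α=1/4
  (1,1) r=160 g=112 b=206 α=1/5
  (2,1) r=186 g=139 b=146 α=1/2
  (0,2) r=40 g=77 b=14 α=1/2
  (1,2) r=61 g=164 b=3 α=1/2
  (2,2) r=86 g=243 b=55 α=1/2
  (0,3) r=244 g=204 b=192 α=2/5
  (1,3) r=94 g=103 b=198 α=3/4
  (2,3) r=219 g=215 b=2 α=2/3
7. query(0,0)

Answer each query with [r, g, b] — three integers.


at x=0,y=1 over L1,L2,L3:
L1 α=0: [0, 0, 0]
L2 α=3/7: [486/7, 183/7, 495/7]
L3 α=2/3: [2390/21, 3599/21, 3365/21]
→ [114, 171, 160]

(2,0) stack=L1,L2,L3; from [0,0,0]:
L1 α=1/5: [2, 43/5, 6]
L2 α=3/5: [766/5, 2861/25, 63/5]
L3 α=1/2: [1911/10, 3593/25, 559/5]
rounded: [191, 144, 112]

at x=0,y=0 over L1,L2,L3,L4:
L1 α=3/5: [651/5, 603/5, 69/5]
L2 α=1/3: [1897/15, 1876/15, 1253/15]
L3 α=1/2: [1241/15, 5581/30, 2663/30]
L4 α=1/2: [2488/15, 8551/60, 8363/60]
= [166, 143, 139]


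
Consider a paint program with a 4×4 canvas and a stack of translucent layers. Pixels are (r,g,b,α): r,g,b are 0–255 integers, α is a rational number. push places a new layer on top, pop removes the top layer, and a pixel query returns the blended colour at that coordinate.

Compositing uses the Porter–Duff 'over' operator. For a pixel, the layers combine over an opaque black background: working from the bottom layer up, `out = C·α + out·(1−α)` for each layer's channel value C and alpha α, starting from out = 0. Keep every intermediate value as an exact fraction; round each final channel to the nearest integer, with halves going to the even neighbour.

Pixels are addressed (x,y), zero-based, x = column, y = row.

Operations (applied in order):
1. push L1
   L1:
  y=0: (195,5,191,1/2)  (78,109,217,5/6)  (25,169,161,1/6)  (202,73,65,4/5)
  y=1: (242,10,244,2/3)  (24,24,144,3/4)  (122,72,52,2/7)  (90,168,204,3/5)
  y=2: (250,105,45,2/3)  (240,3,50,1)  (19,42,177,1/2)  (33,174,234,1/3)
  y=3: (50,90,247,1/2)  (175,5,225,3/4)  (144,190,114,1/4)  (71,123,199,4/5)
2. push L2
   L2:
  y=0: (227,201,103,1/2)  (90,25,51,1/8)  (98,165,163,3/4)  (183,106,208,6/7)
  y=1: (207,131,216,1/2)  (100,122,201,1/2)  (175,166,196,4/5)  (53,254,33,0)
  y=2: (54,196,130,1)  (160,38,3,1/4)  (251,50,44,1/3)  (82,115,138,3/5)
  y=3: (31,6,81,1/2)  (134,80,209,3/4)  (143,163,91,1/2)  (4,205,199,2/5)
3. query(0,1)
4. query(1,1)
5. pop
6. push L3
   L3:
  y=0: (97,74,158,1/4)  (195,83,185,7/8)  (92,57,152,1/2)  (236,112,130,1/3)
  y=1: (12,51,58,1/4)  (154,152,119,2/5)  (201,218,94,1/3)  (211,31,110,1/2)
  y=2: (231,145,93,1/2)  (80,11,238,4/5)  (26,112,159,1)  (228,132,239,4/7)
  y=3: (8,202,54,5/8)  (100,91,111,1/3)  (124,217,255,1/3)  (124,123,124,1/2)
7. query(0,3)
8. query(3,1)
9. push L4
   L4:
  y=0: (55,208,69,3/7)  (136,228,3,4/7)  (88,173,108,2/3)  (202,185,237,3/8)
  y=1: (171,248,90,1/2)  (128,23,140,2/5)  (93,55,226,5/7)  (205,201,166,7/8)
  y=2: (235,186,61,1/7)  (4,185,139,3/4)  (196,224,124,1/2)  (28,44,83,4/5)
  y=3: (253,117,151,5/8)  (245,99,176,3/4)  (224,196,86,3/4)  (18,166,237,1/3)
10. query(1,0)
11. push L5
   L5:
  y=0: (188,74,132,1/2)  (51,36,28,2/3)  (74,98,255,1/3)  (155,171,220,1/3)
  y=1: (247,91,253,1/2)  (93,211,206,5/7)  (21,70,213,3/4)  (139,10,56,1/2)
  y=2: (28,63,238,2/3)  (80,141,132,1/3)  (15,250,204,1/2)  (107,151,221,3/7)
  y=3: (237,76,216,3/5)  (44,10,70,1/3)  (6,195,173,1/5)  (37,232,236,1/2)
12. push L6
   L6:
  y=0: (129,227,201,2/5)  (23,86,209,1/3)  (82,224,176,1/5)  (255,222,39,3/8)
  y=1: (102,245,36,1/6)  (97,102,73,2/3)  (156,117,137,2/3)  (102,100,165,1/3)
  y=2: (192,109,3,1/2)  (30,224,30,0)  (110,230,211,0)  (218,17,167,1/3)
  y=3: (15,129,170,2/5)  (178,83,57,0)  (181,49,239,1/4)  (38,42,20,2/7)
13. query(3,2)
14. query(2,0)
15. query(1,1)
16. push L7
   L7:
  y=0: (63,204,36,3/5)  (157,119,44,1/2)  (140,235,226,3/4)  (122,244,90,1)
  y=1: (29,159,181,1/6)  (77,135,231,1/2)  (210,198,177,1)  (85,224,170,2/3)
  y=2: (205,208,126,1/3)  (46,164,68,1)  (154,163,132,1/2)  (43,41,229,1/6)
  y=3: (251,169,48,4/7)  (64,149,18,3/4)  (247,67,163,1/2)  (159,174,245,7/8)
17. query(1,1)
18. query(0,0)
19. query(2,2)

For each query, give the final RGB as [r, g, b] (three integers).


at x=0,y=1 over L1,L2:
after L1 α=2/3: [484/3, 20/3, 488/3]
after L2 α=1/2: [1105/6, 413/6, 568/3]
= [184, 69, 189]

(1,1) stack=L1,L2; from [0,0,0]:
after L1 α=3/4: [18, 18, 108]
after L2 α=1/2: [59, 70, 309/2]
= [59, 70, 154]

(0,3) stack=L1,L3; from [0,0,0]:
+L1 (α=1/2) → [25, 45, 247/2]
+L3 (α=5/8) → [115/8, 1145/8, 1281/16]
rounded: [14, 143, 80]

at x=3,y=1 over L1,L3:
+L1 (α=3/5) → [54, 504/5, 612/5]
+L3 (α=1/2) → [265/2, 659/10, 581/5]
rounded: [132, 66, 116]

at x=1,y=0 over L1,L3,L4:
+L1 (α=5/6) → [65, 545/6, 1085/6]
+L3 (α=7/8) → [715/4, 4031/48, 8855/48]
+L4 (α=4/7) → [4321/28, 18623/112, 9047/112]
rounded: [154, 166, 81]

(3,2) stack=L1,L3,L4,L5,L6; from [0,0,0]:
L1 α=1/3: [11, 58, 78]
L3 α=4/7: [135, 702/7, 170]
L4 α=4/5: [247/5, 1934/35, 502/5]
L5 α=3/7: [2593/35, 23591/245, 5323/35]
L6 α=1/3: [4272/35, 51347/735, 5497/35]
rounded: [122, 70, 157]

at x=2,y=0 over L1,L3,L4,L5,L6:
L1 α=1/6: [25/6, 169/6, 161/6]
L3 α=1/2: [577/12, 511/12, 1073/12]
L4 α=2/3: [2689/36, 4663/36, 3665/36]
L5 α=1/3: [4021/54, 6427/54, 8255/54]
L6 α=1/5: [10256/135, 18902/135, 21262/135]
→ [76, 140, 157]

(1,1) stack=L1,L3,L4,L5,L6; from [0,0,0]:
after L1 α=3/4: [18, 18, 108]
after L3 α=2/5: [362/5, 358/5, 562/5]
after L4 α=2/5: [2366/25, 1304/25, 3086/25]
after L5 α=5/7: [16357/175, 28983/175, 31922/175]
after L6 α=2/3: [16769/175, 21561/175, 57472/525]
→ [96, 123, 109]

query (1,1) [L1,L3,L4,L5,L6,L7] — begin 0,0,0
after L1 α=3/4: [18, 18, 108]
after L3 α=2/5: [362/5, 358/5, 562/5]
after L4 α=2/5: [2366/25, 1304/25, 3086/25]
after L5 α=5/7: [16357/175, 28983/175, 31922/175]
after L6 α=2/3: [16769/175, 21561/175, 57472/525]
after L7 α=1/2: [15122/175, 22593/175, 178747/1050]
rounded: [86, 129, 170]

(0,0) stack=L1,L3,L4,L5,L6,L7; from [0,0,0]:
+L1 (α=1/2) → [195/2, 5/2, 191/2]
+L3 (α=1/4) → [779/8, 163/8, 889/8]
+L4 (α=3/7) → [1109/14, 1411/14, 1303/14]
+L5 (α=1/2) → [3741/28, 2447/28, 3151/28]
+L6 (α=2/5) → [18447/140, 20053/140, 20709/140]
+L7 (α=3/5) → [31677/350, 62893/350, 28269/350]
→ [91, 180, 81]

at x=2,y=2 over L1,L3,L4,L5,L6,L7:
L1 α=1/2: [19/2, 21, 177/2]
L3 α=1: [26, 112, 159]
L4 α=1/2: [111, 168, 283/2]
L5 α=1/2: [63, 209, 691/4]
L6 α=0: [63, 209, 691/4]
L7 α=1/2: [217/2, 186, 1219/8]
= [108, 186, 152]


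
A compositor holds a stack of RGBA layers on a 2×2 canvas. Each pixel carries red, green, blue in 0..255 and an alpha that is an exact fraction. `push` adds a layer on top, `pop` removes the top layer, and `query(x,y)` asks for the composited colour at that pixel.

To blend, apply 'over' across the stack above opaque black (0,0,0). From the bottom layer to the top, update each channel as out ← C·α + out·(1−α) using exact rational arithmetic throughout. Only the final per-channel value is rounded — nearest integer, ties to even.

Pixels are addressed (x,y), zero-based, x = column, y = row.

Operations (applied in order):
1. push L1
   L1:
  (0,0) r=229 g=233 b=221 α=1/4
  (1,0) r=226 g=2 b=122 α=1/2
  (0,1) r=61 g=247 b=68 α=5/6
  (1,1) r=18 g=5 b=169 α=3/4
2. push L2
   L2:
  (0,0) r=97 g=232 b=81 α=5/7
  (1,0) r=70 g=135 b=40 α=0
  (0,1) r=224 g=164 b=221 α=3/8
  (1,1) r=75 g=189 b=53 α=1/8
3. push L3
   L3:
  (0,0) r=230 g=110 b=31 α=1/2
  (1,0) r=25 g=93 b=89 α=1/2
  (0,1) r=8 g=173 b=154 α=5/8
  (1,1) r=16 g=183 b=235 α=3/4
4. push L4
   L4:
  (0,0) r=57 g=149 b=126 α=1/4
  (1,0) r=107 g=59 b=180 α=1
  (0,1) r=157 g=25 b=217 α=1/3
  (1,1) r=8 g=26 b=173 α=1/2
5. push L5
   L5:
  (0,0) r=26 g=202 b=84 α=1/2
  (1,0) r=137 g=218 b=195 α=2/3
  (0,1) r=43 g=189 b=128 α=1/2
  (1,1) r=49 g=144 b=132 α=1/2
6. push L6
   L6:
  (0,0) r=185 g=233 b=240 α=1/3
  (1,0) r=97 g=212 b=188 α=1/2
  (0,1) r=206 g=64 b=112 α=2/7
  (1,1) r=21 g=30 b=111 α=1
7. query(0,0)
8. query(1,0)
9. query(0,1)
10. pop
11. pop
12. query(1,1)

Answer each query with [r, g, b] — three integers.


(0,0) stack=L1,L2,L3,L4,L5,L6; from [0,0,0]:
L1 α=1/4: [229/4, 233/4, 221/4]
L2 α=5/7: [1199/14, 2553/14, 1031/14]
L3 α=1/2: [4419/28, 4093/28, 1465/28]
L4 α=1/4: [14853/112, 16451/112, 7923/112]
L5 α=1/2: [17765/224, 39075/224, 17331/224]
L6 α=1/3: [38485/336, 65171/336, 14737/112]
→ [115, 194, 132]

(1,0) stack=L1,L2,L3,L4,L5,L6; from [0,0,0]:
+L1 (α=1/2) → [113, 1, 61]
+L2 (α=0) → [113, 1, 61]
+L3 (α=1/2) → [69, 47, 75]
+L4 (α=1) → [107, 59, 180]
+L5 (α=2/3) → [127, 165, 190]
+L6 (α=1/2) → [112, 377/2, 189]
= [112, 188, 189]

query (0,1) [L1,L2,L3,L4,L5,L6] — begin 0,0,0
L1 α=5/6: [305/6, 1235/6, 170/3]
L2 α=3/8: [5557/48, 9127/48, 2839/24]
L3 α=5/8: [6197/128, 22967/128, 8999/64]
L4 α=1/3: [5415/64, 8189/64, 15943/96]
L5 α=1/2: [8167/128, 20285/128, 28231/192]
L6 α=2/7: [93571/896, 117809/896, 26309/192]
→ [104, 131, 137]

query (1,1) [L1,L2,L3,L4] — begin 0,0,0
+L1 (α=3/4) → [27/2, 15/4, 507/4]
+L2 (α=1/8) → [339/16, 861/32, 3761/32]
+L3 (α=3/4) → [1107/64, 18429/128, 26321/128]
+L4 (α=1/2) → [1619/128, 21757/256, 48465/256]
= [13, 85, 189]


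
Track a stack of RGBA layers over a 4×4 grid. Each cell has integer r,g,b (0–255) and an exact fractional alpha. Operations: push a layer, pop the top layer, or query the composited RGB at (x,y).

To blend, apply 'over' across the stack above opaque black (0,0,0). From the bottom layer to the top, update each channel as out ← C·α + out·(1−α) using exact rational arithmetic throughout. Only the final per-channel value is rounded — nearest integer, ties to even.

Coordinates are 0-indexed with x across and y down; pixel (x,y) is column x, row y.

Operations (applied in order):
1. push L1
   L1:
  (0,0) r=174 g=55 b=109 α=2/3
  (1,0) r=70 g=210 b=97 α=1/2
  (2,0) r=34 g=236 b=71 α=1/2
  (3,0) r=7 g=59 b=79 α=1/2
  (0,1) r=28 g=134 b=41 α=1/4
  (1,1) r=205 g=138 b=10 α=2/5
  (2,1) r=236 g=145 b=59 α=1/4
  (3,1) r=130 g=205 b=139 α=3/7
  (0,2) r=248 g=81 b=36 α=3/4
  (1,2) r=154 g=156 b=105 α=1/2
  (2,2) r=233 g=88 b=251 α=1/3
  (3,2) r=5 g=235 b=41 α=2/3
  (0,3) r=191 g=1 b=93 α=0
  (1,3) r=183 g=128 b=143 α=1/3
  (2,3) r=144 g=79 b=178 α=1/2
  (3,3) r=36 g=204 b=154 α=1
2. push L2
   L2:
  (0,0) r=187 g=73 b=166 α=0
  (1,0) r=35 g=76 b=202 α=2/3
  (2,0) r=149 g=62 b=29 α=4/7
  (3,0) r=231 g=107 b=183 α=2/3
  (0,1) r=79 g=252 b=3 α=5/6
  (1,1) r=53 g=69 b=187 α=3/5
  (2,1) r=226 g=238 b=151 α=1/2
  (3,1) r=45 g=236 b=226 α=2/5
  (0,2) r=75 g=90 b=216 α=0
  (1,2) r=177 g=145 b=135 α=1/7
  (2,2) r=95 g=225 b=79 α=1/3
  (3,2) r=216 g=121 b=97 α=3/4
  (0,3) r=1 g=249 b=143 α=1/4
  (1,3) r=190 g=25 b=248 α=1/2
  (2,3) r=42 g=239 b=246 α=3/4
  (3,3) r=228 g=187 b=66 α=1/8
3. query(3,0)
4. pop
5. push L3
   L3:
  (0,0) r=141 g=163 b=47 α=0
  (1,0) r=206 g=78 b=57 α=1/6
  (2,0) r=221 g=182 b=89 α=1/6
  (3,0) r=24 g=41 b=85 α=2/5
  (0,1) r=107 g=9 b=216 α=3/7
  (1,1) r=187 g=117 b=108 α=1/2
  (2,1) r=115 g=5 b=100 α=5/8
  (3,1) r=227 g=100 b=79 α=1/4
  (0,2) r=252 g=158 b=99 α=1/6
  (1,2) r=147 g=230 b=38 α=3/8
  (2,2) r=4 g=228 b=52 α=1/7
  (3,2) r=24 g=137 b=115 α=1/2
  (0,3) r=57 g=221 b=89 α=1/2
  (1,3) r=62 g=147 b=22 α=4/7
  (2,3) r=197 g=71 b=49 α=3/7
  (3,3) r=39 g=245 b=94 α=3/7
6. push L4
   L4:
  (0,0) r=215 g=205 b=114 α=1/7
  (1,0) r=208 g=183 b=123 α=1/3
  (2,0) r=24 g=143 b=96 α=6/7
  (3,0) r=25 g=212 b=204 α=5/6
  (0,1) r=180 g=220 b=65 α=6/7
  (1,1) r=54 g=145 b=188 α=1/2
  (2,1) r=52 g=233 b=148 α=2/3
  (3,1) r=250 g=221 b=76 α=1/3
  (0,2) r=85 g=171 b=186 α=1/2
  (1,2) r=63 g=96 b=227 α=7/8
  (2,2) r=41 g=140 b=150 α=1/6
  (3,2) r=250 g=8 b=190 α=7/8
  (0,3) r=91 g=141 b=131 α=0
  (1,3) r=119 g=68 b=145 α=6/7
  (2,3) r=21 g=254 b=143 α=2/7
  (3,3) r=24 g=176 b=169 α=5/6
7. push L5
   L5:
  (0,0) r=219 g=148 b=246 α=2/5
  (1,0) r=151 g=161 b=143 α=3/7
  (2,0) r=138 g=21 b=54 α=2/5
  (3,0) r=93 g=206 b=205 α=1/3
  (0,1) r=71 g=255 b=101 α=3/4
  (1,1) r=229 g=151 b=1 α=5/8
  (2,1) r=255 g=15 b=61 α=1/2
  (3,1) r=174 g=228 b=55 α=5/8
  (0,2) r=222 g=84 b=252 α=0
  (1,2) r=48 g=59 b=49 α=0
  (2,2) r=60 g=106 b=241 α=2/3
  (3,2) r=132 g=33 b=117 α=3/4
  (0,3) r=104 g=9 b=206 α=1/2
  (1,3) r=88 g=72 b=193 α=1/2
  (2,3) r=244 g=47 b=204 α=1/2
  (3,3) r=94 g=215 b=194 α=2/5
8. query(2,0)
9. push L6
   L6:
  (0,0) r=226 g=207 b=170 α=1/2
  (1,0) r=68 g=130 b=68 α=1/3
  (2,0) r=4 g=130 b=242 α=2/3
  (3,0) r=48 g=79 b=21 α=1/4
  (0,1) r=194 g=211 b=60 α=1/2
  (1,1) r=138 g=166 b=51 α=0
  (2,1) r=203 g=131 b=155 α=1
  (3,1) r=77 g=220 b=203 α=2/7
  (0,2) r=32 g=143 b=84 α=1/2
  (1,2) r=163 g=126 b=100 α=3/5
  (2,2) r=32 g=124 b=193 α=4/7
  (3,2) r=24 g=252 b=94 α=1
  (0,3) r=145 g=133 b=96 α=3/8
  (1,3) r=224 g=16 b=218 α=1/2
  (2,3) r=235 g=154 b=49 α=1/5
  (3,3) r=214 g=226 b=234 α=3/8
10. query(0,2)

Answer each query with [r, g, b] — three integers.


at x=3,y=0 over L1,L2:
after L1 α=1/2: [7/2, 59/2, 79/2]
after L2 α=2/3: [931/6, 487/6, 811/6]
= [155, 81, 135]

query (2,0) [L1,L3,L4,L5] — begin 0,0,0
+L1 (α=1/2) → [17, 118, 71/2]
+L3 (α=1/6) → [51, 386/3, 533/12]
+L4 (α=6/7) → [195/7, 2960/21, 7445/84]
+L5 (α=2/5) → [2517/35, 3254/35, 10469/140]
→ [72, 93, 75]

(0,2) stack=L1,L3,L4,L5,L6; from [0,0,0]:
L1 α=3/4: [186, 243/4, 27]
L3 α=1/6: [197, 1847/24, 39]
L4 α=1/2: [141, 5951/48, 225/2]
L5 α=0: [141, 5951/48, 225/2]
L6 α=1/2: [173/2, 12815/96, 393/4]
= [86, 133, 98]


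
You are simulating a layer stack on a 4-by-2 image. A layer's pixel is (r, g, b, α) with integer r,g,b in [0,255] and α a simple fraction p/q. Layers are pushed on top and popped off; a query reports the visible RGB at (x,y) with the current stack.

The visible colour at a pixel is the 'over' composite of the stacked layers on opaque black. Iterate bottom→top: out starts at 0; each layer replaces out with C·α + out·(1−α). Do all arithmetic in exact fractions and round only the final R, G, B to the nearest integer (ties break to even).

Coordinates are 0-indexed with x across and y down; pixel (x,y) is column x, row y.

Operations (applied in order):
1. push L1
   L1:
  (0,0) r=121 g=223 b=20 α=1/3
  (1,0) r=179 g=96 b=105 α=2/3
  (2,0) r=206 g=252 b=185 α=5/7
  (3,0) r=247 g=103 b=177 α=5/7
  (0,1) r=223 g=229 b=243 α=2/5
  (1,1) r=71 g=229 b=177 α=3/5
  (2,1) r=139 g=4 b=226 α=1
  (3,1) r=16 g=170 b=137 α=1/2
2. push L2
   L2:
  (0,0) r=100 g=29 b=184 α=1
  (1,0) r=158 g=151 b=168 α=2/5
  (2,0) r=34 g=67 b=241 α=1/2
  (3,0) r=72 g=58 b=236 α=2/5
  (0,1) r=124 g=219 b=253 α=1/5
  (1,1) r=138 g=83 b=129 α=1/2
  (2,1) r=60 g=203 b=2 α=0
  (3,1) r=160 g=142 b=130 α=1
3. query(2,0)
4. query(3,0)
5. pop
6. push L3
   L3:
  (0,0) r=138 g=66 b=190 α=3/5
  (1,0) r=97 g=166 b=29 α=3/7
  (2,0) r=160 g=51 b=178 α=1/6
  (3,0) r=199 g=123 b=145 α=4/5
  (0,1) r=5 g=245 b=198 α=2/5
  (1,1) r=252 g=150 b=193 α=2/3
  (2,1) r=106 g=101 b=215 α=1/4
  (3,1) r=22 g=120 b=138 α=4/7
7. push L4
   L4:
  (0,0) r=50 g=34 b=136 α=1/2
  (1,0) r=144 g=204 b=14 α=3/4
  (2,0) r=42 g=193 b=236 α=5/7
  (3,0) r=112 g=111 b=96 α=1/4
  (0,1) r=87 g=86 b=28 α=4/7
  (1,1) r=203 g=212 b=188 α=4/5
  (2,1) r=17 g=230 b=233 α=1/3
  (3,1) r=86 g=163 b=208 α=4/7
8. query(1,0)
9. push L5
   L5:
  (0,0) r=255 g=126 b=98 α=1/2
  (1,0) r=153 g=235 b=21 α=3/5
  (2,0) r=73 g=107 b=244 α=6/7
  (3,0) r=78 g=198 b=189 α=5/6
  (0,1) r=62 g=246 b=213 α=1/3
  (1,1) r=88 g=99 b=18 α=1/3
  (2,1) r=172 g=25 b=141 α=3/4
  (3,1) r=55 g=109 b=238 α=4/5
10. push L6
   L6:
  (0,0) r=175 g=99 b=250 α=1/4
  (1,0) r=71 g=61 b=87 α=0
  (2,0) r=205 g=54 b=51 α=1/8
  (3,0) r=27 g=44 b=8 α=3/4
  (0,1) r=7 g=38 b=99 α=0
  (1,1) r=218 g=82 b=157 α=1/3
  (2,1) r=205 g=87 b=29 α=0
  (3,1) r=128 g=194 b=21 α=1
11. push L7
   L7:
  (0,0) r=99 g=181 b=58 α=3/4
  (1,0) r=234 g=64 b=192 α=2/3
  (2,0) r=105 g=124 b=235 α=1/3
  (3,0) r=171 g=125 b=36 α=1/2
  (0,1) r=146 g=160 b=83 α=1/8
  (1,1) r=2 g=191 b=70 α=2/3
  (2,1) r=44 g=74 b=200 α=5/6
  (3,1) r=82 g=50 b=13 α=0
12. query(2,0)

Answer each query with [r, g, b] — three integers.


(2,0) stack=L1,L2; from [0,0,0]:
after L1 α=5/7: [1030/7, 180, 925/7]
after L2 α=1/2: [634/7, 247/2, 1306/7]
= [91, 124, 187]

query (3,0) [L1,L2] — begin 0,0,0
L1 α=5/7: [1235/7, 515/7, 885/7]
L2 α=2/5: [4713/35, 2357/35, 5959/35]
= [135, 67, 170]

query (1,0) [L1,L3,L4] — begin 0,0,0
after L1 α=2/3: [358/3, 64, 70]
after L3 α=3/7: [2305/21, 754/7, 367/7]
after L4 α=3/4: [11377/84, 2519/14, 661/28]
= [135, 180, 24]

at x=2,y=0 over L1,L3,L4,L5,L6,L7:
L1 α=5/7: [1030/7, 180, 925/7]
L3 α=1/6: [1045/7, 317/2, 1957/14]
L4 α=5/7: [3560/49, 1282/7, 10217/49]
L5 α=6/7: [25022/343, 5776/49, 81953/343]
L6 α=1/8: [35067/392, 3077/28, 21113/98]
L7 α=1/3: [18549/196, 4813/42, 10876/49]
= [95, 115, 222]


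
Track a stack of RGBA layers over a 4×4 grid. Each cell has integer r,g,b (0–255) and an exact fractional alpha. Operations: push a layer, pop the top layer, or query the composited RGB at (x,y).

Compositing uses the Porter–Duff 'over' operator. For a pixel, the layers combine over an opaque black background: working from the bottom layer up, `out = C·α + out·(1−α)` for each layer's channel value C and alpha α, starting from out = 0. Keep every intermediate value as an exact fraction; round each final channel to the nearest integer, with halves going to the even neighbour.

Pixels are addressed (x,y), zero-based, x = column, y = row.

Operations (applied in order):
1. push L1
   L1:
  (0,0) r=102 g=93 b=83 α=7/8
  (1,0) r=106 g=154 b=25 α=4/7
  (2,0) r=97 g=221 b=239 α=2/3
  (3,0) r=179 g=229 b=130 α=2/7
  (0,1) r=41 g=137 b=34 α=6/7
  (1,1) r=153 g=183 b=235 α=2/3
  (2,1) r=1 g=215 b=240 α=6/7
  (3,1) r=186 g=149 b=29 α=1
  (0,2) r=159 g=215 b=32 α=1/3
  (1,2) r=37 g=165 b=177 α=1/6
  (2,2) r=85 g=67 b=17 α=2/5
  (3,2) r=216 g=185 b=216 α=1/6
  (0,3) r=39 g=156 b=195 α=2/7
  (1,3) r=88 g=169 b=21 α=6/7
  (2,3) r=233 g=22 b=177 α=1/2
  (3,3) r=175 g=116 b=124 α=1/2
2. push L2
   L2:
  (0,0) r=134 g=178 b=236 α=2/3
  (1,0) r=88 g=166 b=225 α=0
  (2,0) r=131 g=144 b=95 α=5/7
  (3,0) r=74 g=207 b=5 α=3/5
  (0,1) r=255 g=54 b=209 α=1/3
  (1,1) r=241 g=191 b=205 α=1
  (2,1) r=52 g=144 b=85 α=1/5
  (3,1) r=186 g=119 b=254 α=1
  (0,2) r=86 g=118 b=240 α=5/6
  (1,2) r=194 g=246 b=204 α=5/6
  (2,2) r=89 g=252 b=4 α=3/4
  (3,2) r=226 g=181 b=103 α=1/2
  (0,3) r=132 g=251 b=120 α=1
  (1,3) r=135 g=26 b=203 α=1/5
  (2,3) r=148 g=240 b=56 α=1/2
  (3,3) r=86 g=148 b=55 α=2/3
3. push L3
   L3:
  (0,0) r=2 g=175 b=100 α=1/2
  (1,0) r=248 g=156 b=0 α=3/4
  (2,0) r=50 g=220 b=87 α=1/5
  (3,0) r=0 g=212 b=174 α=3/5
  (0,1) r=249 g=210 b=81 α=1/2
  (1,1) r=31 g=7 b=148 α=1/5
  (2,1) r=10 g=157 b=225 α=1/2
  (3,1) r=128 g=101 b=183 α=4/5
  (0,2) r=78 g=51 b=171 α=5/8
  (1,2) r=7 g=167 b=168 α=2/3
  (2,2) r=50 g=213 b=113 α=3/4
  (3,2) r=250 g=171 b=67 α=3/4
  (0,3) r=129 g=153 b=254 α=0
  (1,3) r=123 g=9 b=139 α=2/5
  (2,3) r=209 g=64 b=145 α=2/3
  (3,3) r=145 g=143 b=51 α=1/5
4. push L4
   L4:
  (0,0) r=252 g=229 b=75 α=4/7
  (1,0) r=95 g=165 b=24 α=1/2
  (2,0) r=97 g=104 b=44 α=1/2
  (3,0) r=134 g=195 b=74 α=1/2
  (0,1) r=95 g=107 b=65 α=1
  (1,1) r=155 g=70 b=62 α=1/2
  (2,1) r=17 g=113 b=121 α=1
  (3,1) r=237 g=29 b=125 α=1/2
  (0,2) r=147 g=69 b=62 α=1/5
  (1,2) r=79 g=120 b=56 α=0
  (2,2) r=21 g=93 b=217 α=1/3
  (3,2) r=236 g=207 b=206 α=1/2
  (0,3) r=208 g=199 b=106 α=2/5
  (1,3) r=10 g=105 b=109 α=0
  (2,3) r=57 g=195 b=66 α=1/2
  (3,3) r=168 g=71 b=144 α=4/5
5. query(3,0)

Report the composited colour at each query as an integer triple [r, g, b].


query (3,0) [L1,L2,L3,L4] — begin 0,0,0
+L1 (α=2/7) → [358/7, 458/7, 260/7]
+L2 (α=3/5) → [454/7, 5263/35, 125/7]
+L3 (α=3/5) → [908/35, 32786/175, 3904/35]
+L4 (α=1/2) → [2799/35, 66911/350, 3247/35]
→ [80, 191, 93]


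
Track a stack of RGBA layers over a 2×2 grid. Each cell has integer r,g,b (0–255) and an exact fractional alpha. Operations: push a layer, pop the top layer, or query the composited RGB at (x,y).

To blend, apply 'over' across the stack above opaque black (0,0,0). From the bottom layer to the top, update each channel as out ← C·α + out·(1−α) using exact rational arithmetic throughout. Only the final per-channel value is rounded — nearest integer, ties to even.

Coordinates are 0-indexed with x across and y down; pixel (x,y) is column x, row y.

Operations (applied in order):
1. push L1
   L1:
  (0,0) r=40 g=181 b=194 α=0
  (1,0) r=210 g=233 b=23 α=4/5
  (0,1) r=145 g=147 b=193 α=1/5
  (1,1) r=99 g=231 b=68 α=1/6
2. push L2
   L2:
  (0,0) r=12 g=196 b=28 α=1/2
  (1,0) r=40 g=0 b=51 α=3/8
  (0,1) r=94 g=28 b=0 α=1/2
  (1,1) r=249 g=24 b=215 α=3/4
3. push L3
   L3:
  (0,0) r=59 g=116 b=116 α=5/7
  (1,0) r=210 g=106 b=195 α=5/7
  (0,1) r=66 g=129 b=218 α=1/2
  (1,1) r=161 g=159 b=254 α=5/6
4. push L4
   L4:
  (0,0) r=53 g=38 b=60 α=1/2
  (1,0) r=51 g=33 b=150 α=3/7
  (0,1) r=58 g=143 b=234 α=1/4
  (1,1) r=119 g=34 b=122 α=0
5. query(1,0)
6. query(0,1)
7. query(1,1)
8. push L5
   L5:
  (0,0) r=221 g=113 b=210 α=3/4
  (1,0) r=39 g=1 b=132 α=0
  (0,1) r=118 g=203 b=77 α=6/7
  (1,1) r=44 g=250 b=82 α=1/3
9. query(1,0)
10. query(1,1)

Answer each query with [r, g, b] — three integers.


query (1,0) [L1,L2,L3,L4] — begin 0,0,0
L1 α=4/5: [168, 932/5, 92/5]
L2 α=3/8: [120, 233/2, 245/8]
L3 α=5/7: [1290/7, 109, 4145/28]
L4 α=3/7: [6231/49, 535/7, 7295/49]
→ [127, 76, 149]

(0,1) stack=L1,L2,L3,L4; from [0,0,0]:
+L1 (α=1/5) → [29, 147/5, 193/5]
+L2 (α=1/2) → [123/2, 287/10, 193/10]
+L3 (α=1/2) → [255/4, 1577/20, 2373/20]
+L4 (α=1/4) → [997/16, 7591/80, 11799/80]
rounded: [62, 95, 147]

at x=1,y=1 over L1,L2,L3,L4:
+L1 (α=1/6) → [33/2, 77/2, 34/3]
+L2 (α=3/4) → [1527/8, 221/8, 1969/12]
+L3 (α=5/6) → [7967/48, 6581/48, 17209/72]
+L4 (α=0) → [7967/48, 6581/48, 17209/72]
= [166, 137, 239]

at x=1,y=0 over L1,L2,L3,L4,L5:
after L1 α=4/5: [168, 932/5, 92/5]
after L2 α=3/8: [120, 233/2, 245/8]
after L3 α=5/7: [1290/7, 109, 4145/28]
after L4 α=3/7: [6231/49, 535/7, 7295/49]
after L5 α=0: [6231/49, 535/7, 7295/49]
= [127, 76, 149]

query (1,1) [L1,L2,L3,L4,L5] — begin 0,0,0
L1 α=1/6: [33/2, 77/2, 34/3]
L2 α=3/4: [1527/8, 221/8, 1969/12]
L3 α=5/6: [7967/48, 6581/48, 17209/72]
L4 α=0: [7967/48, 6581/48, 17209/72]
L5 α=1/3: [9023/72, 12581/72, 20161/108]
= [125, 175, 187]


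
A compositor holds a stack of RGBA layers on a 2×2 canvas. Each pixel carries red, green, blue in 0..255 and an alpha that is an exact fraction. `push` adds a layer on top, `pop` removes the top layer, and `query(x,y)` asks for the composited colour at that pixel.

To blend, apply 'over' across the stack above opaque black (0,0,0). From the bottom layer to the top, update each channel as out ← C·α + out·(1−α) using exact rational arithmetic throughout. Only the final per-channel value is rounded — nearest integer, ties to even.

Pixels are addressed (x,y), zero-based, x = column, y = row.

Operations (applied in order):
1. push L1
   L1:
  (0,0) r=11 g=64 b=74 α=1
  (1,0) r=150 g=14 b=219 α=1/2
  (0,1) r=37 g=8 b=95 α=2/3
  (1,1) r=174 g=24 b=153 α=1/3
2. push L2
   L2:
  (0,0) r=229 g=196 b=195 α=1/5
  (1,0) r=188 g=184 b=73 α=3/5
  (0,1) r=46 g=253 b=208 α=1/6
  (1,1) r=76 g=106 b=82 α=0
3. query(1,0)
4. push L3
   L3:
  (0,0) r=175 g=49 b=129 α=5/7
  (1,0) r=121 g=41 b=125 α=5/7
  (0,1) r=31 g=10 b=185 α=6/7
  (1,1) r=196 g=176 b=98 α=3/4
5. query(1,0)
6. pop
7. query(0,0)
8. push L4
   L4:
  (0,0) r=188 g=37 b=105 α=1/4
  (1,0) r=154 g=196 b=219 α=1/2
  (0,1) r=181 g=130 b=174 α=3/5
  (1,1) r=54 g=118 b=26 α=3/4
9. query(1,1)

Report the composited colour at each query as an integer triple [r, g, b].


query (1,0) [L1,L2] — begin 0,0,0
L1 α=1/2: [75, 7, 219/2]
L2 α=3/5: [714/5, 566/5, 438/5]
= [143, 113, 88]

at x=1,y=0 over L1,L2,L3:
L1 α=1/2: [75, 7, 219/2]
L2 α=3/5: [714/5, 566/5, 438/5]
L3 α=5/7: [4453/35, 2157/35, 4001/35]
→ [127, 62, 114]

query (0,0) [L1,L2] — begin 0,0,0
L1 α=1: [11, 64, 74]
L2 α=1/5: [273/5, 452/5, 491/5]
rounded: [55, 90, 98]

query (1,1) [L1,L2,L4] — begin 0,0,0
L1 α=1/3: [58, 8, 51]
L2 α=0: [58, 8, 51]
L4 α=3/4: [55, 181/2, 129/4]
= [55, 90, 32]
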